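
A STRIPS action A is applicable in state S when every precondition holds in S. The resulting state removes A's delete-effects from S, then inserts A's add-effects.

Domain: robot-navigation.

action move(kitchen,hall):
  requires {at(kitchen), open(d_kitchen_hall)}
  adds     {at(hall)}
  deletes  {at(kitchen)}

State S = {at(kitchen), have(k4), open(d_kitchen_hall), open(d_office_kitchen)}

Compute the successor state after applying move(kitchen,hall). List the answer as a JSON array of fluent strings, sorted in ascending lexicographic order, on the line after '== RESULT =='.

Progress:
  pre ⊆ S: {at(kitchen), open(d_kitchen_hall)} ⊆ S  — applicable
  S \ del = {have(k4), open(d_kitchen_hall), open(d_office_kitchen)}
  ∪ add   = {at(hall), have(k4), open(d_kitchen_hall), open(d_office_kitchen)}

== RESULT ==
["at(hall)", "have(k4)", "open(d_kitchen_hall)", "open(d_office_kitchen)"]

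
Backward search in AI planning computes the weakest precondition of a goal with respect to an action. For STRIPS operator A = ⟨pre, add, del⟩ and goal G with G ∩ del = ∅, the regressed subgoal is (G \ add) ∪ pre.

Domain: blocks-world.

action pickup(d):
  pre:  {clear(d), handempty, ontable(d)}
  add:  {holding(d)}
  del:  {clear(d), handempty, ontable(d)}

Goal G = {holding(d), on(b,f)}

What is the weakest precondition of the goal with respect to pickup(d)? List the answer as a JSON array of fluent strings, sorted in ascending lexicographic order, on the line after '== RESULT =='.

Compute (G \ add) ∪ pre:
  G ∩ del = {}  (empty — regression defined)
  G \ add = {holding(d), on(b,f)} \ {holding(d)} = {on(b,f)}
  ∪ pre   = {on(b,f)} ∪ {clear(d), handempty, ontable(d)}
          = {clear(d), handempty, on(b,f), ontable(d)}

== RESULT ==
["clear(d)", "handempty", "on(b,f)", "ontable(d)"]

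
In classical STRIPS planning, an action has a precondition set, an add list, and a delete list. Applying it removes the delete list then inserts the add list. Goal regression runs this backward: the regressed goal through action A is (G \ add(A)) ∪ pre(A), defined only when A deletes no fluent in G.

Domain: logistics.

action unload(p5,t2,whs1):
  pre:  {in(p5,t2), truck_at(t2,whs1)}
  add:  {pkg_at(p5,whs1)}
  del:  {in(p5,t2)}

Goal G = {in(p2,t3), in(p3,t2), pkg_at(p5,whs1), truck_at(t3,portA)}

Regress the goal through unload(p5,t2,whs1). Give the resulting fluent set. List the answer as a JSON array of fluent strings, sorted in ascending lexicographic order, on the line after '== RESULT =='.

Compute (G \ add) ∪ pre:
  G ∩ del = {}  (empty — regression defined)
  G \ add = {in(p2,t3), in(p3,t2), pkg_at(p5,whs1), truck_at(t3,portA)} \ {pkg_at(p5,whs1)} = {in(p2,t3), in(p3,t2), truck_at(t3,portA)}
  ∪ pre   = {in(p2,t3), in(p3,t2), truck_at(t3,portA)} ∪ {in(p5,t2), truck_at(t2,whs1)}
          = {in(p2,t3), in(p3,t2), in(p5,t2), truck_at(t2,whs1), truck_at(t3,portA)}

== RESULT ==
["in(p2,t3)", "in(p3,t2)", "in(p5,t2)", "truck_at(t2,whs1)", "truck_at(t3,portA)"]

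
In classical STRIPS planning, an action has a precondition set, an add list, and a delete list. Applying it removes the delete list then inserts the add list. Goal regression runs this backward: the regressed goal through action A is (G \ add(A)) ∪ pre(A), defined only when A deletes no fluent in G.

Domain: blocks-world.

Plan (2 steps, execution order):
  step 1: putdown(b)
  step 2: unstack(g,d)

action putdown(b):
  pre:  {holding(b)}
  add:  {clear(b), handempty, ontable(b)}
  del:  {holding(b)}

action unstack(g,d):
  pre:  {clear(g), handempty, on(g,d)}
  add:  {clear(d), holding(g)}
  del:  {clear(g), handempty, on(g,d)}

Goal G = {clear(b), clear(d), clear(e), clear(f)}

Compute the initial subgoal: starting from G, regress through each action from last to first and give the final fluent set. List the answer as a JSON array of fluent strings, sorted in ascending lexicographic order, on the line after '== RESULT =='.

Regress step by step:
  through step 2 (unstack(g,d)): drop {clear(d)}, keep {clear(b), clear(e), clear(f)}, require {clear(g), handempty, on(g,d)}
    → {clear(b), clear(e), clear(f), clear(g), handempty, on(g,d)}
  through step 1 (putdown(b)): drop {clear(b), handempty}, keep {clear(e), clear(f), clear(g), on(g,d)}, require {holding(b)}
    → {clear(e), clear(f), clear(g), holding(b), on(g,d)}

== RESULT ==
["clear(e)", "clear(f)", "clear(g)", "holding(b)", "on(g,d)"]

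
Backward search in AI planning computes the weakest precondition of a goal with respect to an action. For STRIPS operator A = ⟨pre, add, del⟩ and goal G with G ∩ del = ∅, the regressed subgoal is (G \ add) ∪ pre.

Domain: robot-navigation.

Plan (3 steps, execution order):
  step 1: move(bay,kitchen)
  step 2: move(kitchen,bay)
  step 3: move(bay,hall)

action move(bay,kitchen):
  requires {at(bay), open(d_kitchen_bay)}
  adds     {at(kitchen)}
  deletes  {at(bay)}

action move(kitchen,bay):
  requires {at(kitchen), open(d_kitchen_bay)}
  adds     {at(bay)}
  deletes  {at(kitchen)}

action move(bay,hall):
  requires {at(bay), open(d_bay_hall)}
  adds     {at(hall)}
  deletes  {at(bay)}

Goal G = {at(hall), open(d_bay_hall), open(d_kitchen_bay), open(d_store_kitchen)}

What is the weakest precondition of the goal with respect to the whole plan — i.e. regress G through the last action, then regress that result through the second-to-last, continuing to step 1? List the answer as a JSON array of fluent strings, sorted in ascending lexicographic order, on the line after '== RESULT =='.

Regress step by step:
  through step 3 (move(bay,hall)): drop {at(hall)}, keep {open(d_bay_hall), open(d_kitchen_bay), open(d_store_kitchen)}, require {at(bay), open(d_bay_hall)}
    → {at(bay), open(d_bay_hall), open(d_kitchen_bay), open(d_store_kitchen)}
  through step 2 (move(kitchen,bay)): drop {at(bay)}, keep {open(d_bay_hall), open(d_kitchen_bay), open(d_store_kitchen)}, require {at(kitchen), open(d_kitchen_bay)}
    → {at(kitchen), open(d_bay_hall), open(d_kitchen_bay), open(d_store_kitchen)}
  through step 1 (move(bay,kitchen)): drop {at(kitchen)}, keep {open(d_bay_hall), open(d_kitchen_bay), open(d_store_kitchen)}, require {at(bay), open(d_kitchen_bay)}
    → {at(bay), open(d_bay_hall), open(d_kitchen_bay), open(d_store_kitchen)}

== RESULT ==
["at(bay)", "open(d_bay_hall)", "open(d_kitchen_bay)", "open(d_store_kitchen)"]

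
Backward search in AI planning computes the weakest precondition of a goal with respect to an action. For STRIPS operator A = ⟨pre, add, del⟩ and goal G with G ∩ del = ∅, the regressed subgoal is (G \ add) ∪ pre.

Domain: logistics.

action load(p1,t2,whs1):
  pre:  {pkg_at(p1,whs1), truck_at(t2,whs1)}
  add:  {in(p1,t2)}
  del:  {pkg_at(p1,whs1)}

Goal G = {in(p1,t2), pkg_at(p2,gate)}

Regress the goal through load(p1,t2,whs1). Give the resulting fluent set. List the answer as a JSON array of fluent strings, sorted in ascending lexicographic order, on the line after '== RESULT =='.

Regress:
  G ∩ del = {}  (empty — regression defined)
  G \ add = {in(p1,t2), pkg_at(p2,gate)} \ {in(p1,t2)} = {pkg_at(p2,gate)}
  ∪ pre   = {pkg_at(p2,gate)} ∪ {pkg_at(p1,whs1), truck_at(t2,whs1)}
          = {pkg_at(p1,whs1), pkg_at(p2,gate), truck_at(t2,whs1)}

== RESULT ==
["pkg_at(p1,whs1)", "pkg_at(p2,gate)", "truck_at(t2,whs1)"]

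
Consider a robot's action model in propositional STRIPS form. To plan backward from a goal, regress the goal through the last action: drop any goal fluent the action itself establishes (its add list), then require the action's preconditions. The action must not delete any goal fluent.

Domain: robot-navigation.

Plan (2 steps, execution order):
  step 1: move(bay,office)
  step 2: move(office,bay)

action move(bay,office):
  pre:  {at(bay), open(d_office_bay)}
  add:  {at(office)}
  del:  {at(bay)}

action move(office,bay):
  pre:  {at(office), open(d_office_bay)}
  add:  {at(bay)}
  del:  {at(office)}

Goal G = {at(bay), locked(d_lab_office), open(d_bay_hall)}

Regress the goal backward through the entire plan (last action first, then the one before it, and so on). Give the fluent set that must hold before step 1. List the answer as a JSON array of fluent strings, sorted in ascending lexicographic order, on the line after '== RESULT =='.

Regress step by step:
  through step 2 (move(office,bay)): drop {at(bay)}, keep {locked(d_lab_office), open(d_bay_hall)}, require {at(office), open(d_office_bay)}
    → {at(office), locked(d_lab_office), open(d_bay_hall), open(d_office_bay)}
  through step 1 (move(bay,office)): drop {at(office)}, keep {locked(d_lab_office), open(d_bay_hall), open(d_office_bay)}, require {at(bay), open(d_office_bay)}
    → {at(bay), locked(d_lab_office), open(d_bay_hall), open(d_office_bay)}

== RESULT ==
["at(bay)", "locked(d_lab_office)", "open(d_bay_hall)", "open(d_office_bay)"]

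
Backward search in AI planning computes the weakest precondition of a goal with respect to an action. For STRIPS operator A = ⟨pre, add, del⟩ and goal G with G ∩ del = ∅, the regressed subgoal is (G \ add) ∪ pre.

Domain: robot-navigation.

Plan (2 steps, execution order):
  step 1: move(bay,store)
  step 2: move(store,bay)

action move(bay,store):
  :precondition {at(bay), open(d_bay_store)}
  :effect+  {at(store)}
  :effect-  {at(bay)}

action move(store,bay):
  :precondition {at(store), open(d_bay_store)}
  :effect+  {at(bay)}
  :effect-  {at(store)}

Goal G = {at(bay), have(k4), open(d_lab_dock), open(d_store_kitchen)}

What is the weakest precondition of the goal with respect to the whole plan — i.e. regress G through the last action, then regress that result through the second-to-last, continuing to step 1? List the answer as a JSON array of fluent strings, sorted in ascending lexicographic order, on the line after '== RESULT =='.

Work backward from the goal:
  through step 2 (move(store,bay)): drop {at(bay)}, keep {have(k4), open(d_lab_dock), open(d_store_kitchen)}, require {at(store), open(d_bay_store)}
    → {at(store), have(k4), open(d_bay_store), open(d_lab_dock), open(d_store_kitchen)}
  through step 1 (move(bay,store)): drop {at(store)}, keep {have(k4), open(d_bay_store), open(d_lab_dock), open(d_store_kitchen)}, require {at(bay), open(d_bay_store)}
    → {at(bay), have(k4), open(d_bay_store), open(d_lab_dock), open(d_store_kitchen)}

== RESULT ==
["at(bay)", "have(k4)", "open(d_bay_store)", "open(d_lab_dock)", "open(d_store_kitchen)"]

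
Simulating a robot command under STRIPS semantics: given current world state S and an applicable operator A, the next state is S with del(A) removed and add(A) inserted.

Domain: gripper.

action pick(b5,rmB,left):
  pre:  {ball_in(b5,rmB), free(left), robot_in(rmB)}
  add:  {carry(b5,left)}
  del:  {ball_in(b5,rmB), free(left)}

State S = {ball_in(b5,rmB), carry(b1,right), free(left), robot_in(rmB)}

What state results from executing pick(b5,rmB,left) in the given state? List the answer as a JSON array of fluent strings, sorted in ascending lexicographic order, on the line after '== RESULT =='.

Progress:
  pre ⊆ S: {ball_in(b5,rmB), free(left), robot_in(rmB)} ⊆ S  — applicable
  S \ del = {carry(b1,right), robot_in(rmB)}
  ∪ add   = {carry(b1,right), carry(b5,left), robot_in(rmB)}

== RESULT ==
["carry(b1,right)", "carry(b5,left)", "robot_in(rmB)"]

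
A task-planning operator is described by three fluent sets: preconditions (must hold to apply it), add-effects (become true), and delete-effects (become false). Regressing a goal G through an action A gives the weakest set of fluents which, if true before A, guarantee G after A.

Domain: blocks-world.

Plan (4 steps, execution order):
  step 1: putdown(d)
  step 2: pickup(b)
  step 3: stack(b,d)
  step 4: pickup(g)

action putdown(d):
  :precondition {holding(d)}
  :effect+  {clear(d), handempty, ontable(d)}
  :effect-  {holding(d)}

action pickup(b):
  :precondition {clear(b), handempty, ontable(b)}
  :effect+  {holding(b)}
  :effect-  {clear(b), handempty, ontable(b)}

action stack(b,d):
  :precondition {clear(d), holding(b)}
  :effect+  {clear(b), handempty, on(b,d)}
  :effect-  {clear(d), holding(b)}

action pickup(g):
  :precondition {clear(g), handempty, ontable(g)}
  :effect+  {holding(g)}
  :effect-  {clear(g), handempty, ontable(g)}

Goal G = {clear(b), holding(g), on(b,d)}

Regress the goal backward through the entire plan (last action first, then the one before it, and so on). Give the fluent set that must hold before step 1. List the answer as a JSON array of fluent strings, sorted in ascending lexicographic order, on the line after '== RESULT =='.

Work backward from the goal:
  through step 4 (pickup(g)): drop {holding(g)}, keep {clear(b), on(b,d)}, require {clear(g), handempty, ontable(g)}
    → {clear(b), clear(g), handempty, on(b,d), ontable(g)}
  through step 3 (stack(b,d)): drop {clear(b), handempty, on(b,d)}, keep {clear(g), ontable(g)}, require {clear(d), holding(b)}
    → {clear(d), clear(g), holding(b), ontable(g)}
  through step 2 (pickup(b)): drop {holding(b)}, keep {clear(d), clear(g), ontable(g)}, require {clear(b), handempty, ontable(b)}
    → {clear(b), clear(d), clear(g), handempty, ontable(b), ontable(g)}
  through step 1 (putdown(d)): drop {clear(d), handempty}, keep {clear(b), clear(g), ontable(b), ontable(g)}, require {holding(d)}
    → {clear(b), clear(g), holding(d), ontable(b), ontable(g)}

== RESULT ==
["clear(b)", "clear(g)", "holding(d)", "ontable(b)", "ontable(g)"]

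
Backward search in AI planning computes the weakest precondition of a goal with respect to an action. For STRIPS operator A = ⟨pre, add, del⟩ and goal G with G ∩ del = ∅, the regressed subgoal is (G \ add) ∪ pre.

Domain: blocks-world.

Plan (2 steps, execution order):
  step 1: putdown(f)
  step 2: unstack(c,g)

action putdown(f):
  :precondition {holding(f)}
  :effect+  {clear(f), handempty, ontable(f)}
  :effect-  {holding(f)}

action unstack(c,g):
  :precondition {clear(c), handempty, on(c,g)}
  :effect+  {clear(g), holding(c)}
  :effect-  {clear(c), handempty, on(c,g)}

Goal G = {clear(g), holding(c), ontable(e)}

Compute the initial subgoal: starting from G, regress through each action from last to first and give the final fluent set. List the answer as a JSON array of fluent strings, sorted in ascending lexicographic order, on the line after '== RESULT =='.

Regress step by step:
  through step 2 (unstack(c,g)): drop {clear(g), holding(c)}, keep {ontable(e)}, require {clear(c), handempty, on(c,g)}
    → {clear(c), handempty, on(c,g), ontable(e)}
  through step 1 (putdown(f)): drop {handempty}, keep {clear(c), on(c,g), ontable(e)}, require {holding(f)}
    → {clear(c), holding(f), on(c,g), ontable(e)}

== RESULT ==
["clear(c)", "holding(f)", "on(c,g)", "ontable(e)"]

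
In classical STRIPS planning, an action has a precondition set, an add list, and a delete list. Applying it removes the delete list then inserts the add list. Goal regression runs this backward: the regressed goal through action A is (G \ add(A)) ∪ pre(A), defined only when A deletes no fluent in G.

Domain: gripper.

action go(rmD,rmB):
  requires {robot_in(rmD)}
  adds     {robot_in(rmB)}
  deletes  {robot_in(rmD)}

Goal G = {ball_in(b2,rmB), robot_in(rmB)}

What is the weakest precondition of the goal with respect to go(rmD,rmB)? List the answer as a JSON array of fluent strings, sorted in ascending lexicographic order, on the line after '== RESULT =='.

Regress:
  G ∩ del = {}  (empty — regression defined)
  G \ add = {ball_in(b2,rmB), robot_in(rmB)} \ {robot_in(rmB)} = {ball_in(b2,rmB)}
  ∪ pre   = {ball_in(b2,rmB)} ∪ {robot_in(rmD)}
          = {ball_in(b2,rmB), robot_in(rmD)}

== RESULT ==
["ball_in(b2,rmB)", "robot_in(rmD)"]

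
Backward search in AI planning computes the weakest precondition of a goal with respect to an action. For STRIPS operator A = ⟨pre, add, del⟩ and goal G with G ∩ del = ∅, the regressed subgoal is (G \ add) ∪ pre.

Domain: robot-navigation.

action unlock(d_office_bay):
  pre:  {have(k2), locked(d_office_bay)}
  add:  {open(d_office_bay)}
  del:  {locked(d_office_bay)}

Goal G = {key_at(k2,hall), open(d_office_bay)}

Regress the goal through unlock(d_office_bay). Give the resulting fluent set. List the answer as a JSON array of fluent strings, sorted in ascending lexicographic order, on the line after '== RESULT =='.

Compute (G \ add) ∪ pre:
  G ∩ del = {}  (empty — regression defined)
  G \ add = {key_at(k2,hall), open(d_office_bay)} \ {open(d_office_bay)} = {key_at(k2,hall)}
  ∪ pre   = {key_at(k2,hall)} ∪ {have(k2), locked(d_office_bay)}
          = {have(k2), key_at(k2,hall), locked(d_office_bay)}

== RESULT ==
["have(k2)", "key_at(k2,hall)", "locked(d_office_bay)"]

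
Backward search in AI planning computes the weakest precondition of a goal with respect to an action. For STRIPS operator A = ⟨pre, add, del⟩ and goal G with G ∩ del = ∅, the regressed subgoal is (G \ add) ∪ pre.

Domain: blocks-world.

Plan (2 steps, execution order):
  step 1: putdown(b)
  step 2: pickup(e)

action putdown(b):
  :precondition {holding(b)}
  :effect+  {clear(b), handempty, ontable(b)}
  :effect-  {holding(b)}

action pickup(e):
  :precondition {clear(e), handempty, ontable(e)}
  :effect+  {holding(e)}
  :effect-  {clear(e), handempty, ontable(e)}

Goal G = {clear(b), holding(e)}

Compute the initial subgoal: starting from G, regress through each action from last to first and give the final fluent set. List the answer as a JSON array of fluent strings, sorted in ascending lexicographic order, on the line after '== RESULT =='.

Work backward from the goal:
  through step 2 (pickup(e)): drop {holding(e)}, keep {clear(b)}, require {clear(e), handempty, ontable(e)}
    → {clear(b), clear(e), handempty, ontable(e)}
  through step 1 (putdown(b)): drop {clear(b), handempty}, keep {clear(e), ontable(e)}, require {holding(b)}
    → {clear(e), holding(b), ontable(e)}

== RESULT ==
["clear(e)", "holding(b)", "ontable(e)"]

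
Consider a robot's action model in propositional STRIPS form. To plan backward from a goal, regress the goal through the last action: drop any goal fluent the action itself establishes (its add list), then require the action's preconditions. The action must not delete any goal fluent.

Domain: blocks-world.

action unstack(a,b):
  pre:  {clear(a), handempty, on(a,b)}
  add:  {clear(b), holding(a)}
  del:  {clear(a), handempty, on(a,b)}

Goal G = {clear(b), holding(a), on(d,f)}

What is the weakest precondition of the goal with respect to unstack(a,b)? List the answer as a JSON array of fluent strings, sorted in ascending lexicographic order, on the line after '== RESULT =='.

Regress:
  G ∩ del = {}  (empty — regression defined)
  G \ add = {clear(b), holding(a), on(d,f)} \ {clear(b), holding(a)} = {on(d,f)}
  ∪ pre   = {on(d,f)} ∪ {clear(a), handempty, on(a,b)}
          = {clear(a), handempty, on(a,b), on(d,f)}

== RESULT ==
["clear(a)", "handempty", "on(a,b)", "on(d,f)"]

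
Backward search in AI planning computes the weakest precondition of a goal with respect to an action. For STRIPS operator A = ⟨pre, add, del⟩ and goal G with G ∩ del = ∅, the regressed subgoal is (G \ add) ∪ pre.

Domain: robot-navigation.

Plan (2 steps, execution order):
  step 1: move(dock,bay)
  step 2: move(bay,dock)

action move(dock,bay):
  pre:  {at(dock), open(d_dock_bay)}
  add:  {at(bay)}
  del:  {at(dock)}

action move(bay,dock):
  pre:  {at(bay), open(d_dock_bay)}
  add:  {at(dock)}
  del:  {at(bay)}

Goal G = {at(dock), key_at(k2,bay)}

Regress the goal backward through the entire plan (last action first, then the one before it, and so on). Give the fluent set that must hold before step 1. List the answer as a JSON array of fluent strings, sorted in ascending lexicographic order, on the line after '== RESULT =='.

Work backward from the goal:
  through step 2 (move(bay,dock)): drop {at(dock)}, keep {key_at(k2,bay)}, require {at(bay), open(d_dock_bay)}
    → {at(bay), key_at(k2,bay), open(d_dock_bay)}
  through step 1 (move(dock,bay)): drop {at(bay)}, keep {key_at(k2,bay), open(d_dock_bay)}, require {at(dock), open(d_dock_bay)}
    → {at(dock), key_at(k2,bay), open(d_dock_bay)}

== RESULT ==
["at(dock)", "key_at(k2,bay)", "open(d_dock_bay)"]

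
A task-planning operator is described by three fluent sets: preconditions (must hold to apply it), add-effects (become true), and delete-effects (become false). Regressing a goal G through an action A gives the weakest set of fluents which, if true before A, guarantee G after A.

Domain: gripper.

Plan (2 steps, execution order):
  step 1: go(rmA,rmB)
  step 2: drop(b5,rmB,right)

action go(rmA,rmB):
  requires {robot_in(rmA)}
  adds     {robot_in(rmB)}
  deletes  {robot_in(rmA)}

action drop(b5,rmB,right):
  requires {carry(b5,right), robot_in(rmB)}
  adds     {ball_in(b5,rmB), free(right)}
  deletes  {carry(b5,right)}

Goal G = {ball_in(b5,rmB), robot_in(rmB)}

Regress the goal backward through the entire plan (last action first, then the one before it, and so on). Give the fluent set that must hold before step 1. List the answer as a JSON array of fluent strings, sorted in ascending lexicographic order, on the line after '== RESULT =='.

Regress step by step:
  through step 2 (drop(b5,rmB,right)): drop {ball_in(b5,rmB)}, keep {robot_in(rmB)}, require {carry(b5,right), robot_in(rmB)}
    → {carry(b5,right), robot_in(rmB)}
  through step 1 (go(rmA,rmB)): drop {robot_in(rmB)}, keep {carry(b5,right)}, require {robot_in(rmA)}
    → {carry(b5,right), robot_in(rmA)}

== RESULT ==
["carry(b5,right)", "robot_in(rmA)"]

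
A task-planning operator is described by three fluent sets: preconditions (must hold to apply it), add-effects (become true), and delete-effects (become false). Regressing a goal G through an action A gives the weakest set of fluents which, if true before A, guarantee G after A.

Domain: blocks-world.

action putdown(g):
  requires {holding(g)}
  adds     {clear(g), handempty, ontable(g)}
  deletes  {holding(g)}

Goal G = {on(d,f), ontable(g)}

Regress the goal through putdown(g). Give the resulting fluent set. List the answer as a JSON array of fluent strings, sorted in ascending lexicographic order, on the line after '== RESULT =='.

Regress:
  G ∩ del = {}  (empty — regression defined)
  G \ add = {on(d,f), ontable(g)} \ {clear(g), handempty, ontable(g)} = {on(d,f)}
  ∪ pre   = {on(d,f)} ∪ {holding(g)}
          = {holding(g), on(d,f)}

== RESULT ==
["holding(g)", "on(d,f)"]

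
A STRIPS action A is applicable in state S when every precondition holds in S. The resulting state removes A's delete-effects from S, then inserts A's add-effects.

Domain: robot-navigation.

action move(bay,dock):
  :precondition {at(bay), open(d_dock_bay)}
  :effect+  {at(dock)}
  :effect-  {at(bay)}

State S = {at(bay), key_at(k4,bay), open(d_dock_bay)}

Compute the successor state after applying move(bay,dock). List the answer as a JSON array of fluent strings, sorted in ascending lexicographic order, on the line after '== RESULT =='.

Progress:
  pre ⊆ S: {at(bay), open(d_dock_bay)} ⊆ S  — applicable
  S \ del = {key_at(k4,bay), open(d_dock_bay)}
  ∪ add   = {at(dock), key_at(k4,bay), open(d_dock_bay)}

== RESULT ==
["at(dock)", "key_at(k4,bay)", "open(d_dock_bay)"]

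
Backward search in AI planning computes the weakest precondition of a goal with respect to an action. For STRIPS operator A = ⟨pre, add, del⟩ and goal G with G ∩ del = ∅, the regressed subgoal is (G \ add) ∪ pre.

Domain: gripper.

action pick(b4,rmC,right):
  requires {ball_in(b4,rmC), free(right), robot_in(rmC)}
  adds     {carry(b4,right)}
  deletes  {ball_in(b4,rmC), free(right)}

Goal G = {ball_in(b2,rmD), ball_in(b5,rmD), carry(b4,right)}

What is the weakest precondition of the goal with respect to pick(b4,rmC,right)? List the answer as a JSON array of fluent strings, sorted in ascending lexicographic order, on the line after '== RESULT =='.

Regress:
  G ∩ del = {}  (empty — regression defined)
  G \ add = {ball_in(b2,rmD), ball_in(b5,rmD), carry(b4,right)} \ {carry(b4,right)} = {ball_in(b2,rmD), ball_in(b5,rmD)}
  ∪ pre   = {ball_in(b2,rmD), ball_in(b5,rmD)} ∪ {ball_in(b4,rmC), free(right), robot_in(rmC)}
          = {ball_in(b2,rmD), ball_in(b4,rmC), ball_in(b5,rmD), free(right), robot_in(rmC)}

== RESULT ==
["ball_in(b2,rmD)", "ball_in(b4,rmC)", "ball_in(b5,rmD)", "free(right)", "robot_in(rmC)"]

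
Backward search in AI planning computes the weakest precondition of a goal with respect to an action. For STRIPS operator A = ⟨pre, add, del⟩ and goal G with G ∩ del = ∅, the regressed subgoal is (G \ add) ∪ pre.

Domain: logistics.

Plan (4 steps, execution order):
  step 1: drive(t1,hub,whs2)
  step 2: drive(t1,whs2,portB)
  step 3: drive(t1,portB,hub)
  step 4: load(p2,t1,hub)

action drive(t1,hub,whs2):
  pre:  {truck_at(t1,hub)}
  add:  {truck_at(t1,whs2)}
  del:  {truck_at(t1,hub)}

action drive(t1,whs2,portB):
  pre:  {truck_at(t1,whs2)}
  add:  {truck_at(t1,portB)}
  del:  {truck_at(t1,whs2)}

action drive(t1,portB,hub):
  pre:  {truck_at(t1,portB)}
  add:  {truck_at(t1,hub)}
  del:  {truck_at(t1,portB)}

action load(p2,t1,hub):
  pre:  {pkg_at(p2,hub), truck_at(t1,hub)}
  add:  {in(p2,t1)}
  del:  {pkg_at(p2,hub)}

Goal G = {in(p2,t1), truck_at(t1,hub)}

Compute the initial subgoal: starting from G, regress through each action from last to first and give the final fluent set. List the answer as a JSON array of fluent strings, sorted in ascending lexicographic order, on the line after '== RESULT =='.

Regress step by step:
  through step 4 (load(p2,t1,hub)): drop {in(p2,t1)}, keep {truck_at(t1,hub)}, require {pkg_at(p2,hub), truck_at(t1,hub)}
    → {pkg_at(p2,hub), truck_at(t1,hub)}
  through step 3 (drive(t1,portB,hub)): drop {truck_at(t1,hub)}, keep {pkg_at(p2,hub)}, require {truck_at(t1,portB)}
    → {pkg_at(p2,hub), truck_at(t1,portB)}
  through step 2 (drive(t1,whs2,portB)): drop {truck_at(t1,portB)}, keep {pkg_at(p2,hub)}, require {truck_at(t1,whs2)}
    → {pkg_at(p2,hub), truck_at(t1,whs2)}
  through step 1 (drive(t1,hub,whs2)): drop {truck_at(t1,whs2)}, keep {pkg_at(p2,hub)}, require {truck_at(t1,hub)}
    → {pkg_at(p2,hub), truck_at(t1,hub)}

== RESULT ==
["pkg_at(p2,hub)", "truck_at(t1,hub)"]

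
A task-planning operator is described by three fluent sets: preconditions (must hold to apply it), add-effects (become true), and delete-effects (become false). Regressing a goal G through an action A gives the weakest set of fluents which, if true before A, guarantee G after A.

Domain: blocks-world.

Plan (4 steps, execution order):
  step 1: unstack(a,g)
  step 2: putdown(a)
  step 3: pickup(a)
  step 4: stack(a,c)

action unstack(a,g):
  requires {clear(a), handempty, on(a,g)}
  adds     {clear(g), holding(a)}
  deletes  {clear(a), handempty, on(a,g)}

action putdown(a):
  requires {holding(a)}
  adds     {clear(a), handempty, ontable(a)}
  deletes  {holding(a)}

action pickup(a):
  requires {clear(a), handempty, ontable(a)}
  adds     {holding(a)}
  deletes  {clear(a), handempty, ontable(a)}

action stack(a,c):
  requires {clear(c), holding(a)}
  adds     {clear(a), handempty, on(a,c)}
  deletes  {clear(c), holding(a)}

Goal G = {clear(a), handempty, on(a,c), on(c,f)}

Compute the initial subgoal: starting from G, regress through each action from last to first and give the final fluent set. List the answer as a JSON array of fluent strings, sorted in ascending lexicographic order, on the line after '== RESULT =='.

Regress step by step:
  through step 4 (stack(a,c)): drop {clear(a), handempty, on(a,c)}, keep {on(c,f)}, require {clear(c), holding(a)}
    → {clear(c), holding(a), on(c,f)}
  through step 3 (pickup(a)): drop {holding(a)}, keep {clear(c), on(c,f)}, require {clear(a), handempty, ontable(a)}
    → {clear(a), clear(c), handempty, on(c,f), ontable(a)}
  through step 2 (putdown(a)): drop {clear(a), handempty, ontable(a)}, keep {clear(c), on(c,f)}, require {holding(a)}
    → {clear(c), holding(a), on(c,f)}
  through step 1 (unstack(a,g)): drop {holding(a)}, keep {clear(c), on(c,f)}, require {clear(a), handempty, on(a,g)}
    → {clear(a), clear(c), handempty, on(a,g), on(c,f)}

== RESULT ==
["clear(a)", "clear(c)", "handempty", "on(a,g)", "on(c,f)"]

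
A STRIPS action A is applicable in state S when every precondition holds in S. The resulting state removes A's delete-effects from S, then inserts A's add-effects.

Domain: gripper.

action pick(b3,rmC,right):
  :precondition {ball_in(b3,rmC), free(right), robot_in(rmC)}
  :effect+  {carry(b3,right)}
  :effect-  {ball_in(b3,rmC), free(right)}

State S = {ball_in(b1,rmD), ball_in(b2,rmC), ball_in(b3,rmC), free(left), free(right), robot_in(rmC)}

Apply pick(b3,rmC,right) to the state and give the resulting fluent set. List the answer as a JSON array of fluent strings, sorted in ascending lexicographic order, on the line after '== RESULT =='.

Progress:
  pre ⊆ S: {ball_in(b3,rmC), free(right), robot_in(rmC)} ⊆ S  — applicable
  S \ del = {ball_in(b1,rmD), ball_in(b2,rmC), free(left), robot_in(rmC)}
  ∪ add   = {ball_in(b1,rmD), ball_in(b2,rmC), carry(b3,right), free(left), robot_in(rmC)}

== RESULT ==
["ball_in(b1,rmD)", "ball_in(b2,rmC)", "carry(b3,right)", "free(left)", "robot_in(rmC)"]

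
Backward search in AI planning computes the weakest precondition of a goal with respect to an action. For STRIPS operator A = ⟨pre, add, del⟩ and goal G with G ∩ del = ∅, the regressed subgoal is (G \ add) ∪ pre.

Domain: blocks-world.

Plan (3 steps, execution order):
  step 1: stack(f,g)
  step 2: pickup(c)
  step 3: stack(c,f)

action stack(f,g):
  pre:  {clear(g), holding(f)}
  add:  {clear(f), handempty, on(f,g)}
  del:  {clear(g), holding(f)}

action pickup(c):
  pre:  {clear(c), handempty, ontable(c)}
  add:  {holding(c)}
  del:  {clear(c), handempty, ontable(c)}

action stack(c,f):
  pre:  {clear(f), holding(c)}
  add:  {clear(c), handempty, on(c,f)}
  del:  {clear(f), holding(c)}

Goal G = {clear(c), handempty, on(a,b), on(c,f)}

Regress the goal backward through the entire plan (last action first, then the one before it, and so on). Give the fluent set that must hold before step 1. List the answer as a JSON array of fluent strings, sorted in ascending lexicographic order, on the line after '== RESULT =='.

Regress step by step:
  through step 3 (stack(c,f)): drop {clear(c), handempty, on(c,f)}, keep {on(a,b)}, require {clear(f), holding(c)}
    → {clear(f), holding(c), on(a,b)}
  through step 2 (pickup(c)): drop {holding(c)}, keep {clear(f), on(a,b)}, require {clear(c), handempty, ontable(c)}
    → {clear(c), clear(f), handempty, on(a,b), ontable(c)}
  through step 1 (stack(f,g)): drop {clear(f), handempty}, keep {clear(c), on(a,b), ontable(c)}, require {clear(g), holding(f)}
    → {clear(c), clear(g), holding(f), on(a,b), ontable(c)}

== RESULT ==
["clear(c)", "clear(g)", "holding(f)", "on(a,b)", "ontable(c)"]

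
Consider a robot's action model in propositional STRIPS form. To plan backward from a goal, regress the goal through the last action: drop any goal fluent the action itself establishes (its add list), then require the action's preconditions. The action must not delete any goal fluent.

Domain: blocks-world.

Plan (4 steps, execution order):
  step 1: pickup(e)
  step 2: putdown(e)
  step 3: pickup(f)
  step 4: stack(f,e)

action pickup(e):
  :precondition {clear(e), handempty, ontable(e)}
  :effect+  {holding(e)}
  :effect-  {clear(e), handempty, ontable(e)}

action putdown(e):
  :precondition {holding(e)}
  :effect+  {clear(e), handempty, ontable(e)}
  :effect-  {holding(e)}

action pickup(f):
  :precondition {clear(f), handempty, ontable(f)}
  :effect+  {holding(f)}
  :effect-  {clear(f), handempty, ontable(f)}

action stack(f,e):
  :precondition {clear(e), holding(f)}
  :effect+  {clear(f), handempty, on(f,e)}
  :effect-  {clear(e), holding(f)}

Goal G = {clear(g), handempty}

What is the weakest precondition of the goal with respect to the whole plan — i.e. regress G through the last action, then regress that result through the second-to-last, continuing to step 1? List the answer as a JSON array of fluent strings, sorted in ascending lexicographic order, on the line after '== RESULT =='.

Work backward from the goal:
  through step 4 (stack(f,e)): drop {handempty}, keep {clear(g)}, require {clear(e), holding(f)}
    → {clear(e), clear(g), holding(f)}
  through step 3 (pickup(f)): drop {holding(f)}, keep {clear(e), clear(g)}, require {clear(f), handempty, ontable(f)}
    → {clear(e), clear(f), clear(g), handempty, ontable(f)}
  through step 2 (putdown(e)): drop {clear(e), handempty}, keep {clear(f), clear(g), ontable(f)}, require {holding(e)}
    → {clear(f), clear(g), holding(e), ontable(f)}
  through step 1 (pickup(e)): drop {holding(e)}, keep {clear(f), clear(g), ontable(f)}, require {clear(e), handempty, ontable(e)}
    → {clear(e), clear(f), clear(g), handempty, ontable(e), ontable(f)}

== RESULT ==
["clear(e)", "clear(f)", "clear(g)", "handempty", "ontable(e)", "ontable(f)"]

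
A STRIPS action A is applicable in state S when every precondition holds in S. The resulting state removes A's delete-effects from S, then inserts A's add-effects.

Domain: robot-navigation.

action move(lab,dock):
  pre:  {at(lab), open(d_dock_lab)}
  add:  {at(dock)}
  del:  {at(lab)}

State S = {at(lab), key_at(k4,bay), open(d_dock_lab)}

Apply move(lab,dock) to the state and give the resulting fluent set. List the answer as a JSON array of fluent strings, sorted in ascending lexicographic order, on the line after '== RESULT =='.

Compute (S \ del) ∪ add:
  pre ⊆ S: {at(lab), open(d_dock_lab)} ⊆ S  — applicable
  S \ del = {key_at(k4,bay), open(d_dock_lab)}
  ∪ add   = {at(dock), key_at(k4,bay), open(d_dock_lab)}

== RESULT ==
["at(dock)", "key_at(k4,bay)", "open(d_dock_lab)"]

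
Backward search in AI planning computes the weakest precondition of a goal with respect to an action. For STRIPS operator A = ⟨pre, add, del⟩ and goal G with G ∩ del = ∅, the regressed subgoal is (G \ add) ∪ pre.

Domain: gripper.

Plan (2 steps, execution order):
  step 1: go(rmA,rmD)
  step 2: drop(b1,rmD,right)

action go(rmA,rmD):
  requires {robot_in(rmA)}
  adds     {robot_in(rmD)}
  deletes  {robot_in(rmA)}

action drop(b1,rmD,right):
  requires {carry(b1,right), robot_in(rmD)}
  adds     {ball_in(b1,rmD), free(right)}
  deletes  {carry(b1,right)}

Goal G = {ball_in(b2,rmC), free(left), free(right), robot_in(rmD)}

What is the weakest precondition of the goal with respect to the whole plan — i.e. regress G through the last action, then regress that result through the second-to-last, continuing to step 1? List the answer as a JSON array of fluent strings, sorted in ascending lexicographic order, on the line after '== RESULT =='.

Regress step by step:
  through step 2 (drop(b1,rmD,right)): drop {free(right)}, keep {ball_in(b2,rmC), free(left), robot_in(rmD)}, require {carry(b1,right), robot_in(rmD)}
    → {ball_in(b2,rmC), carry(b1,right), free(left), robot_in(rmD)}
  through step 1 (go(rmA,rmD)): drop {robot_in(rmD)}, keep {ball_in(b2,rmC), carry(b1,right), free(left)}, require {robot_in(rmA)}
    → {ball_in(b2,rmC), carry(b1,right), free(left), robot_in(rmA)}

== RESULT ==
["ball_in(b2,rmC)", "carry(b1,right)", "free(left)", "robot_in(rmA)"]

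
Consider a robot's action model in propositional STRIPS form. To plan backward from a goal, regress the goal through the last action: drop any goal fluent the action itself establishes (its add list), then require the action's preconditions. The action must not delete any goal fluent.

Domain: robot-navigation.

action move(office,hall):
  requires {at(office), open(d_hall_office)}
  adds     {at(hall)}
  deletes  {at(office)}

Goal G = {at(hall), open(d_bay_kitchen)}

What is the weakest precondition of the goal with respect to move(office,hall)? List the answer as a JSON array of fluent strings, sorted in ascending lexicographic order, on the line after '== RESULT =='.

Regress:
  G ∩ del = {}  (empty — regression defined)
  G \ add = {at(hall), open(d_bay_kitchen)} \ {at(hall)} = {open(d_bay_kitchen)}
  ∪ pre   = {open(d_bay_kitchen)} ∪ {at(office), open(d_hall_office)}
          = {at(office), open(d_bay_kitchen), open(d_hall_office)}

== RESULT ==
["at(office)", "open(d_bay_kitchen)", "open(d_hall_office)"]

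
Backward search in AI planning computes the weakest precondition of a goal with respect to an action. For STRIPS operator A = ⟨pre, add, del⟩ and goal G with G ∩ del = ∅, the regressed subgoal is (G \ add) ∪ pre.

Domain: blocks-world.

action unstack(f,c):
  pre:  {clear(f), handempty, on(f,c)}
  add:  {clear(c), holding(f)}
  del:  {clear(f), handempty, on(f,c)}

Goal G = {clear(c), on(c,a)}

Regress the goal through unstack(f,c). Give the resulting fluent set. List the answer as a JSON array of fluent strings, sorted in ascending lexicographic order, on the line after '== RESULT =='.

Compute (G \ add) ∪ pre:
  G ∩ del = {}  (empty — regression defined)
  G \ add = {clear(c), on(c,a)} \ {clear(c), holding(f)} = {on(c,a)}
  ∪ pre   = {on(c,a)} ∪ {clear(f), handempty, on(f,c)}
          = {clear(f), handempty, on(c,a), on(f,c)}

== RESULT ==
["clear(f)", "handempty", "on(c,a)", "on(f,c)"]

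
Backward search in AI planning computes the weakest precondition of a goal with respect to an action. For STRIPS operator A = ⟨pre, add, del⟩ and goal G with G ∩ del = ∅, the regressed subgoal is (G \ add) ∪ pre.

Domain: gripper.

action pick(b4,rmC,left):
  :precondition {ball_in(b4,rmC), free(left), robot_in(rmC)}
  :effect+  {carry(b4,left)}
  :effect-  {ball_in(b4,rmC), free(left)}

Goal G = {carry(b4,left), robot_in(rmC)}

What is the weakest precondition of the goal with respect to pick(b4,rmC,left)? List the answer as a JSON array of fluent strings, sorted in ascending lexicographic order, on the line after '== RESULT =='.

Regress:
  G ∩ del = {}  (empty — regression defined)
  G \ add = {carry(b4,left), robot_in(rmC)} \ {carry(b4,left)} = {robot_in(rmC)}
  ∪ pre   = {robot_in(rmC)} ∪ {ball_in(b4,rmC), free(left), robot_in(rmC)}
          = {ball_in(b4,rmC), free(left), robot_in(rmC)}

== RESULT ==
["ball_in(b4,rmC)", "free(left)", "robot_in(rmC)"]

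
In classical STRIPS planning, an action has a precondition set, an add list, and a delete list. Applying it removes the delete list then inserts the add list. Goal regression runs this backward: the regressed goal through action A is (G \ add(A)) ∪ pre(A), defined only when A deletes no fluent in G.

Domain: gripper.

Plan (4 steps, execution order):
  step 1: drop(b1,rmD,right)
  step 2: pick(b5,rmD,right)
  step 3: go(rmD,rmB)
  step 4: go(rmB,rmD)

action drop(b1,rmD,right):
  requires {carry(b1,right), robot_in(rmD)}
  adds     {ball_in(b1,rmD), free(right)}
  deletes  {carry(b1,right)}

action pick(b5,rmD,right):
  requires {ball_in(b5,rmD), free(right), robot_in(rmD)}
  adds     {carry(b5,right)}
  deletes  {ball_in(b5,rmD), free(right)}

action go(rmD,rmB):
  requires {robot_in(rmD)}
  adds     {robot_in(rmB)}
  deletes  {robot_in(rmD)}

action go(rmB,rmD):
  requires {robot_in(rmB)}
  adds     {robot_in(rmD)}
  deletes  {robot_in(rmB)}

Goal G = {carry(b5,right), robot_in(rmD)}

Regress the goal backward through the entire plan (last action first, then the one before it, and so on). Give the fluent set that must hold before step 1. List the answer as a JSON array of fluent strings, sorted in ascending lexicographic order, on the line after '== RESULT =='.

Work backward from the goal:
  through step 4 (go(rmB,rmD)): drop {robot_in(rmD)}, keep {carry(b5,right)}, require {robot_in(rmB)}
    → {carry(b5,right), robot_in(rmB)}
  through step 3 (go(rmD,rmB)): drop {robot_in(rmB)}, keep {carry(b5,right)}, require {robot_in(rmD)}
    → {carry(b5,right), robot_in(rmD)}
  through step 2 (pick(b5,rmD,right)): drop {carry(b5,right)}, keep {robot_in(rmD)}, require {ball_in(b5,rmD), free(right), robot_in(rmD)}
    → {ball_in(b5,rmD), free(right), robot_in(rmD)}
  through step 1 (drop(b1,rmD,right)): drop {free(right)}, keep {ball_in(b5,rmD), robot_in(rmD)}, require {carry(b1,right), robot_in(rmD)}
    → {ball_in(b5,rmD), carry(b1,right), robot_in(rmD)}

== RESULT ==
["ball_in(b5,rmD)", "carry(b1,right)", "robot_in(rmD)"]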